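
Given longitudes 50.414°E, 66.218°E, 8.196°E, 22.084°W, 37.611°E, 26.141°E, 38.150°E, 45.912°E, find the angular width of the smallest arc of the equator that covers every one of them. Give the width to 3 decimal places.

Sort the longitudes: -22.084°, +8.196°, +26.141°, +37.611°, +38.150°, +45.912°, +50.414°, +66.218°.
Eastward gaps between consecutive values (wrapping around): 30.280°, 17.945°, 11.470°, 0.539°, 7.762°, 4.502°, 15.804°, 271.698°.
Largest gap = 271.698° ⇒ minimal covering band is its complement: 360° − 271.698° = 88.302°.
Band runs from -22.084° eastward to +66.218°.

88.302°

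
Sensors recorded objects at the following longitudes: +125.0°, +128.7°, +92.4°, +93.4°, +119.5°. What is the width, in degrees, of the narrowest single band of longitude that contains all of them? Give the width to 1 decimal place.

Sort the longitudes: +92.4°, +93.4°, +119.5°, +125.0°, +128.7°.
Eastward gaps between consecutive values (wrapping around): 1.0°, 26.1°, 5.5°, 3.7°, 323.7°.
Largest gap = 323.7° ⇒ minimal covering band is its complement: 360° − 323.7° = 36.3°.
Band runs from +92.4° eastward to +128.7°.

36.3°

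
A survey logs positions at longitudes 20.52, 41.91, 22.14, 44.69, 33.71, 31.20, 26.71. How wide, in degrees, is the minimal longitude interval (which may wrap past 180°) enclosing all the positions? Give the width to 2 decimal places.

24.17°

Sort the longitudes: +20.52°, +22.14°, +26.71°, +31.20°, +33.71°, +41.91°, +44.69°.
Eastward gaps between consecutive values (wrapping around): 1.62°, 4.57°, 4.49°, 2.51°, 8.20°, 2.78°, 335.83°.
Largest gap = 335.83° ⇒ minimal covering band is its complement: 360° − 335.83° = 24.17°.
Band runs from +20.52° eastward to +44.69°.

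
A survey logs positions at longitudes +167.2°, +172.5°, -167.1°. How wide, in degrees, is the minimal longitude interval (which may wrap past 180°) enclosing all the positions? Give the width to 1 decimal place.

25.7°

Sort the longitudes: -167.1°, +167.2°, +172.5°.
Eastward gaps between consecutive values (wrapping around): 334.3°, 5.3°, 20.4°.
Largest gap = 334.3° ⇒ minimal covering band is its complement: 360° − 334.3° = 25.7°.
Band runs from +167.2° eastward to -167.1°, crossing the antimeridian.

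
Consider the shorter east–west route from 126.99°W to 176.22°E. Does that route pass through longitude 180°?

Yes

Naïve |176.22 − -126.99| = 303.21° > 180°, so the shorter arc goes the other way round — across 180°.
Signed shortest Δλ = ((176.22 − -126.99 + 180) mod 360) − 180 = -56.79°.
Going west by 56.79° from -126.99° passes through 180° before reaching +176.22°.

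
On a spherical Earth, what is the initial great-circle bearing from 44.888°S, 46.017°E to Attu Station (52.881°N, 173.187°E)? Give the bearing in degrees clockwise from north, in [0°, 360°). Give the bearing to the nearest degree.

57°

Δλ = 173.187 − 46.017 = 127.170°.
θ = atan2( sin Δλ · cos φ₂ , cos φ₁ · sin φ₂ − sin φ₁ · cos φ₂ · cos Δλ )
  = atan2(0.48087, 0.30762) = 57.392° → normalised to [0°, 360°): 57.392°.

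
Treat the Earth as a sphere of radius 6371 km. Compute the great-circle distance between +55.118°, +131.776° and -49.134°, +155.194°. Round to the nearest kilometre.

Δλ = 155.194 − 131.776 = 23.418°.
Δφ = -49.134 − 55.118 = -104.252°.
a = sin²(Δφ/2) + cos φ₁ · cos φ₂ · sin²(Δλ/2) = 0.638504.
c = 2·atan2(√a, √(1−a)) = 1.85148 rad → d = 6371·c ≈ 11795.75 km.

11796 km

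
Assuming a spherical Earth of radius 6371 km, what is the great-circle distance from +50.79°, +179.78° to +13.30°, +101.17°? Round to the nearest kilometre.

Δλ = 101.17 − 179.78 = -78.61°.
Δφ = 13.30 − 50.79 = -37.49°.
a = sin²(Δφ/2) + cos φ₁ · cos φ₂ · sin²(Δλ/2) = 0.350127.
c = 2·atan2(√a, √(1−a)) = 1.26637 rad → d = 6371·c ≈ 8068.04 km.

8068 km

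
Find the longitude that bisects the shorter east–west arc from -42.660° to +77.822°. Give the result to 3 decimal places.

Signed shortest Δλ from -42.660° to +77.822° is +120.482°.
Midpoint longitude = -42.660° + (+120.482°)/2 = -42.660° + 60.241° = +17.581°.

+17.581°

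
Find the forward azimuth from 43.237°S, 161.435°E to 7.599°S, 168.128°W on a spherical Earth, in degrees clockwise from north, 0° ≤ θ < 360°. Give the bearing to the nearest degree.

Δλ = -168.128 − 161.435 = -329.563°; wrapped into (−180°, 180°]: 30.437°.
θ = atan2( sin Δλ · cos φ₂ , cos φ₁ · sin φ₂ − sin φ₁ · cos φ₂ · cos Δλ )
  = atan2(0.50214, 0.48909) = 45.755° → normalised to [0°, 360°): 45.755°.

46°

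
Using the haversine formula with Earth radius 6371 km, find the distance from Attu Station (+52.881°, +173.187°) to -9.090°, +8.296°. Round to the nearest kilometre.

14959 km

Δλ = 8.296 − 173.187 = -164.891°.
Δφ = -9.090 − 52.881 = -61.971°.
a = sin²(Δφ/2) + cos φ₁ · cos φ₂ · sin²(Δλ/2) = 0.850635.
c = 2·atan2(√a, √(1−a)) = 2.34797 rad → d = 6371·c ≈ 14958.94 km.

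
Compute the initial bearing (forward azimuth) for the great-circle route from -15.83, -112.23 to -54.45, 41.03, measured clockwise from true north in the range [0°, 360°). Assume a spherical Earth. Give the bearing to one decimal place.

164.2°

Δλ = 41.03 − -112.23 = 153.26°.
θ = atan2( sin Δλ · cos φ₂ , cos φ₁ · sin φ₂ − sin φ₁ · cos φ₂ · cos Δλ )
  = atan2(0.26160, -0.92439) = 164.199° → normalised to [0°, 360°): 164.199°.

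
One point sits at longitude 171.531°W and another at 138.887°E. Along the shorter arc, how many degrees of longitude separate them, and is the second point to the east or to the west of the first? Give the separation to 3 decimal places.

49.582° west

Raw difference: 138.887 − -171.531 = 310.418°.
Normalise into (−180°, 180°]: 310.418° − 360° = -49.582°.
Negative ⇒ the second point lies to the west; separation 49.582°.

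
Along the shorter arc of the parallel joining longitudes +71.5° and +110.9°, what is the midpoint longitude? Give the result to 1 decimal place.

+91.2°

Signed shortest Δλ from +71.5° to +110.9° is +39.4°.
Midpoint longitude = +71.5° + (+39.4°)/2 = +71.5° + 19.7° = +91.2°.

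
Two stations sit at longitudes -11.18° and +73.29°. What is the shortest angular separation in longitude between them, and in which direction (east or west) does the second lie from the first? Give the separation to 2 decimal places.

Raw difference: 73.29 − -11.18 = 84.47°.
Normalise into (−180°, 180°]: 84.47° stays 84.47°.
Positive ⇒ the second point lies to the east; separation 84.47°.

84.47° east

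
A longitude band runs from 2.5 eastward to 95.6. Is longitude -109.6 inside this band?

Band width going east from +2.5° to +95.6°: ((95.6 − 2.5) mod 360) = 93.1°.
Offset of -109.6° east of the west edge: ((-109.6 − 2.5) mod 360) = 247.9°.
247.9° > 93.1° ⇒ outside.

No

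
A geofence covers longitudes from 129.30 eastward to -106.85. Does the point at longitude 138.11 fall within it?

Yes

Band width going east from +129.30° to -106.85°: ((-106.85 − 129.30) mod 360) = 123.85°.
Offset of +138.11° east of the west edge: ((138.11 − 129.30) mod 360) = 8.81°.
8.81° ≤ 123.85° ⇒ inside.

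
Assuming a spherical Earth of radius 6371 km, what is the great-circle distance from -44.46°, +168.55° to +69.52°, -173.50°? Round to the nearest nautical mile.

6889 nmi

Δλ = -173.50 − 168.55 = -342.05°; wrapped into (−180°, 180°]: 17.95°.
Δφ = 69.52 − -44.46 = 113.98°.
a = sin²(Δφ/2) + cos φ₁ · cos φ₂ · sin²(Δλ/2) = 0.709286.
c = 2·atan2(√a, √(1−a)) = 2.00267 rad → d = 6371·c ≈ 12759.01 km ≈ 6889.31 nmi.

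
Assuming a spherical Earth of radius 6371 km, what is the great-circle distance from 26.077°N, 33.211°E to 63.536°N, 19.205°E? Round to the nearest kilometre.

Δλ = 19.205 − 33.211 = -14.006°.
Δφ = 63.536 − 26.077 = 37.459°.
a = sin²(Δφ/2) + cos φ₁ · cos φ₂ · sin²(Δλ/2) = 0.109056.
c = 2·atan2(√a, √(1−a)) = 0.67311 rad → d = 6371·c ≈ 4288.36 km.

4288 km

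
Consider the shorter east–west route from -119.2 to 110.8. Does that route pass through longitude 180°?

Yes

Naïve |110.8 − -119.2| = 230.0° > 180°, so the shorter arc goes the other way round — across 180°.
Signed shortest Δλ = ((110.8 − -119.2 + 180) mod 360) − 180 = -130.0°.
Going west by 130.0° from -119.2° passes through 180° before reaching +110.8°.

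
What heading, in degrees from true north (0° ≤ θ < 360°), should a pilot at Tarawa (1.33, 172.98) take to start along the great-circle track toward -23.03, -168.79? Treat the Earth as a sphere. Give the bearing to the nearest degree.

145°

Δλ = -168.79 − 172.98 = -341.77°; wrapped into (−180°, 180°]: 18.23°.
θ = atan2( sin Δλ · cos φ₂ , cos φ₁ · sin φ₂ − sin φ₁ · cos φ₂ · cos Δλ )
  = atan2(0.28790, -0.41140) = 145.015° → normalised to [0°, 360°): 145.015°.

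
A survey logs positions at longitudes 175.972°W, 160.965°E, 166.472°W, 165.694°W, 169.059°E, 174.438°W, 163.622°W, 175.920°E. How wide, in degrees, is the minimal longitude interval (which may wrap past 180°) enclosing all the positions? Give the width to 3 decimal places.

Sort the longitudes: -175.972°, -174.438°, -166.472°, -165.694°, -163.622°, +160.965°, +169.059°, +175.920°.
Eastward gaps between consecutive values (wrapping around): 1.534°, 7.966°, 0.778°, 2.072°, 324.587°, 8.094°, 6.861°, 8.108°.
Largest gap = 324.587° ⇒ minimal covering band is its complement: 360° − 324.587° = 35.413°.
Band runs from +160.965° eastward to -163.622°, crossing the antimeridian.

35.413°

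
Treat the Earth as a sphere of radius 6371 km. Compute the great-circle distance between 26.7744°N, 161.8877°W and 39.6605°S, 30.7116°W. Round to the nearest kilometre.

15315 km

Δλ = -30.7116 − -161.8877 = 131.1761°.
Δφ = -39.6605 − 26.7744 = -66.4349°.
a = sin²(Δφ/2) + cos φ₁ · cos φ₂ · sin²(Δλ/2) = 0.870008.
c = 2·atan2(√a, √(1−a)) = 2.40389 rad → d = 6371·c ≈ 15315.18 km.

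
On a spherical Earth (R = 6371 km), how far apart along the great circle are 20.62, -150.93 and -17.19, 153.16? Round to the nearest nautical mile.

3999 nmi

Δλ = 153.16 − -150.93 = 304.09°; wrapped into (−180°, 180°]: -55.91°.
Δφ = -17.19 − 20.62 = -37.81°.
a = sin²(Δφ/2) + cos φ₁ · cos φ₂ · sin²(Δλ/2) = 0.301463.
c = 2·atan2(√a, √(1−a)) = 1.16247 rad → d = 6371·c ≈ 7406.10 km ≈ 3998.97 nmi.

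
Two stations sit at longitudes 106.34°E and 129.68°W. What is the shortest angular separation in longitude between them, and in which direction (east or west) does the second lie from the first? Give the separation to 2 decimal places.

123.98° east

Raw difference: -129.68 − 106.34 = -236.02°.
Normalise into (−180°, 180°]: -236.02° + 360° = 123.98°.
Positive ⇒ the second point lies to the east; separation 123.98°.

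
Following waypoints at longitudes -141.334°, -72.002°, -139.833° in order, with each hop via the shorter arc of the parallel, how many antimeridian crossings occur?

0

Leg 1: -141.334° → -72.002°, shortest Δλ = 69.332° (east) — does not cross 180°.
Leg 2: -72.002° → -139.833°, shortest Δλ = -67.831° (west) — does not cross 180°.
Total crossings: 0.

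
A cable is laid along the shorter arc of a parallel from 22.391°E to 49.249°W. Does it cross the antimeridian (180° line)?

Signed shortest Δλ = ((-49.249 − 22.391 + 180) mod 360) − 180 = -71.64°.
Going west by 71.64° from +22.391° reaches -49.249° without touching 180°.

No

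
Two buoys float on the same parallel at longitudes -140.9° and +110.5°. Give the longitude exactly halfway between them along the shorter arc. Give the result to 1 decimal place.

Signed shortest Δλ from -140.9° to +110.5° is -108.6°.
Midpoint longitude = -140.9° + (-108.6°)/2 = -140.9° − 54.3° = -195.2°.
Normalise into (−180°, 180°]: +164.8°.
(The naïve average (-140.9 + +110.5)/2 = -15.2° is on the wrong side of the globe.)

+164.8°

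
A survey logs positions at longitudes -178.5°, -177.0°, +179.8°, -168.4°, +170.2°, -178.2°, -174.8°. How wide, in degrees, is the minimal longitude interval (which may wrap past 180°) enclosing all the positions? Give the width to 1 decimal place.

Sort the longitudes: -178.5°, -178.2°, -177.0°, -174.8°, -168.4°, +170.2°, +179.8°.
Eastward gaps between consecutive values (wrapping around): 0.3°, 1.2°, 2.2°, 6.4°, 338.6°, 9.6°, 1.7°.
Largest gap = 338.6° ⇒ minimal covering band is its complement: 360° − 338.6° = 21.4°.
Band runs from +170.2° eastward to -168.4°, crossing the antimeridian.

21.4°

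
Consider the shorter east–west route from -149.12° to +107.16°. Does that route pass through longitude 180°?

Naïve |107.16 − -149.12| = 256.28° > 180°, so the shorter arc goes the other way round — across 180°.
Signed shortest Δλ = ((107.16 − -149.12 + 180) mod 360) − 180 = -103.72°.
Going west by 103.72° from -149.12° passes through 180° before reaching +107.16°.

Yes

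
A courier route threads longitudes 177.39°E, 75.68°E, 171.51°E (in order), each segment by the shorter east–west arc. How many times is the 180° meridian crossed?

0

Leg 1: +177.39° → +75.68°, shortest Δλ = -101.71° (west) — does not cross 180°.
Leg 2: +75.68° → +171.51°, shortest Δλ = 95.83° (east) — does not cross 180°.
Total crossings: 0.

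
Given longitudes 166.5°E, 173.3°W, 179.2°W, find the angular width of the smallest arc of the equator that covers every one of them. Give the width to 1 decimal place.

20.2°

Sort the longitudes: -179.2°, -173.3°, +166.5°.
Eastward gaps between consecutive values (wrapping around): 5.9°, 339.8°, 14.3°.
Largest gap = 339.8° ⇒ minimal covering band is its complement: 360° − 339.8° = 20.2°.
Band runs from +166.5° eastward to -173.3°, crossing the antimeridian.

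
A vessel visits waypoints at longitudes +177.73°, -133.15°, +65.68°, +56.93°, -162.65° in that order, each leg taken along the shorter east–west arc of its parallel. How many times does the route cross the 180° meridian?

Leg 1: +177.73° → -133.15°, shortest Δλ = 49.12° (east) — crosses 180°.
Leg 2: -133.15° → +65.68°, shortest Δλ = -161.17° (west) — crosses 180°.
Leg 3: +65.68° → +56.93°, shortest Δλ = -8.75° (west) — does not cross 180°.
Leg 4: +56.93° → -162.65°, shortest Δλ = 140.42° (east) — crosses 180°.
Total crossings: 3.

3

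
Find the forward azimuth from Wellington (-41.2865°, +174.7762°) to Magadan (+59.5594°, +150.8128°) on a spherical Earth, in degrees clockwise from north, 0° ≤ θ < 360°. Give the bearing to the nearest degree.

Δλ = 150.8128 − 174.7762 = -23.9634°.
θ = atan2( sin Δλ · cos φ₂ , cos φ₁ · sin φ₂ − sin φ₁ · cos φ₂ · cos Δλ )
  = atan2(-0.20578, 0.95332) = -12.180° → normalised to [0°, 360°): 347.820°.

348°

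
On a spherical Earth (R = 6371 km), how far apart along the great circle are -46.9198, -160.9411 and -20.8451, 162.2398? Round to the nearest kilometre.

Δλ = 162.2398 − -160.9411 = 323.1809°; wrapped into (−180°, 180°]: -36.8191°.
Δφ = -20.8451 − -46.9198 = 26.0747°.
a = sin²(Δφ/2) + cos φ₁ · cos φ₂ · sin²(Δλ/2) = 0.114551.
c = 2·atan2(√a, √(1−a)) = 0.69055 rad → d = 6371·c ≈ 4399.47 km.

4399 km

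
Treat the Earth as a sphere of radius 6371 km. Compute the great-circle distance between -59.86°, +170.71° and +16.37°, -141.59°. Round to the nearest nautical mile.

Δλ = -141.59 − 170.71 = -312.30°; wrapped into (−180°, 180°]: 47.70°.
Δφ = 16.37 − -59.86 = 76.23°.
a = sin²(Δφ/2) + cos φ₁ · cos φ₂ · sin²(Δλ/2) = 0.459752.
c = 2·atan2(√a, √(1−a)) = 1.49021 rad → d = 6371·c ≈ 9494.15 km ≈ 5126.43 nmi.

5126 nmi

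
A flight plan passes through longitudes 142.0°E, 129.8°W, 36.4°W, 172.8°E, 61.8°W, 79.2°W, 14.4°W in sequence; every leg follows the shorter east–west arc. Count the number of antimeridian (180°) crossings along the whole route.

3

Leg 1: +142.0° → -129.8°, shortest Δλ = 88.2° (east) — crosses 180°.
Leg 2: -129.8° → -36.4°, shortest Δλ = 93.4° (east) — does not cross 180°.
Leg 3: -36.4° → +172.8°, shortest Δλ = -150.8° (west) — crosses 180°.
Leg 4: +172.8° → -61.8°, shortest Δλ = 125.4° (east) — crosses 180°.
Leg 5: -61.8° → -79.2°, shortest Δλ = -17.4° (west) — does not cross 180°.
Leg 6: -79.2° → -14.4°, shortest Δλ = 64.8° (east) — does not cross 180°.
Total crossings: 3.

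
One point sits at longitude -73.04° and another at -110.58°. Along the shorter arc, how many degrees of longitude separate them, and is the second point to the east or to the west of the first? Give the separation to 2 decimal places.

37.54° west

Raw difference: -110.58 − -73.04 = -37.54°.
Normalise into (−180°, 180°]: -37.54° stays -37.54°.
Negative ⇒ the second point lies to the west; separation 37.54°.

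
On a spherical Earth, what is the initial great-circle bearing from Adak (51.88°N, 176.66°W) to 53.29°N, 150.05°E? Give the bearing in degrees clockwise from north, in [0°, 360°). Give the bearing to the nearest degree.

Δλ = 150.05 − -176.66 = 326.71°; wrapped into (−180°, 180°]: -33.29°.
θ = atan2( sin Δλ · cos φ₂ , cos φ₁ · sin φ₂ − sin φ₁ · cos φ₂ · cos Δλ )
  = atan2(-0.32810, 0.10178) = -72.766° → normalised to [0°, 360°): 287.234°.

287°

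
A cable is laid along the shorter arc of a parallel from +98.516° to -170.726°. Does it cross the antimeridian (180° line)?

Yes

Naïve |-170.726 − 98.516| = 269.242° > 180°, so the shorter arc goes the other way round — across 180°.
Signed shortest Δλ = ((-170.726 − 98.516 + 180) mod 360) − 180 = 90.758°.
Going east by 90.758° from +98.516° passes through 180° before reaching -170.726°.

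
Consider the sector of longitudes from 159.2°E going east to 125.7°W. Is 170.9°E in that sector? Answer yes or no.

Yes

Band width going east from +159.2° to -125.7°: ((-125.7 − 159.2) mod 360) = 75.1°.
Offset of +170.9° east of the west edge: ((170.9 − 159.2) mod 360) = 11.7°.
11.7° ≤ 75.1° ⇒ inside.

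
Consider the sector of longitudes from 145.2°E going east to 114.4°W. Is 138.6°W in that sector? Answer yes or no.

Yes

Band width going east from +145.2° to -114.4°: ((-114.4 − 145.2) mod 360) = 100.4°.
Offset of -138.6° east of the west edge: ((-138.6 − 145.2) mod 360) = 76.2°.
76.2° ≤ 100.4° ⇒ inside.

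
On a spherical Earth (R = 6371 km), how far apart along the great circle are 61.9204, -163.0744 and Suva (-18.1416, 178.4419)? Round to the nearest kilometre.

9051 km

Δλ = 178.4419 − -163.0744 = 341.5163°; wrapped into (−180°, 180°]: -18.4837°.
Δφ = -18.1416 − 61.9204 = -80.0620°.
a = sin²(Δφ/2) + cos φ₁ · cos φ₂ · sin²(Δλ/2) = 0.425246.
c = 2·atan2(√a, √(1−a)) = 1.42073 rad → d = 6371·c ≈ 9051.44 km.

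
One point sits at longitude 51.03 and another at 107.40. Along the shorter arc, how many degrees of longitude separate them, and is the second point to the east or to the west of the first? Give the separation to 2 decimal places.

56.37° east

Raw difference: 107.40 − 51.03 = 56.37°.
Normalise into (−180°, 180°]: 56.37° stays 56.37°.
Positive ⇒ the second point lies to the east; separation 56.37°.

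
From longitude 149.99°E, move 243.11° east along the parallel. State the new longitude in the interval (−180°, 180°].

33.10°E

Start at +149.99°; shift +243.11° → +393.10°.
+393.10° lies outside (−180°, 180°]; subtract 360° → +33.10°.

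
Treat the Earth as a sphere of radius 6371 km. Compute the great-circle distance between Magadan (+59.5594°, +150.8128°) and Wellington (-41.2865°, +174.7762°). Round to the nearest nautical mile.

Δλ = 174.7762 − 150.8128 = 23.9634°.
Δφ = -41.2865 − 59.5594 = -100.8459°.
a = sin²(Δφ/2) + cos φ₁ · cos φ₂ · sin²(Δλ/2) = 0.610491.
c = 2·atan2(√a, √(1−a)) = 1.79362 rad → d = 6371·c ≈ 11427.14 km ≈ 6170.16 nmi.

6170 nmi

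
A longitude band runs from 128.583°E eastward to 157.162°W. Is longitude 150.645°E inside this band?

Band width going east from +128.583° to -157.162°: ((-157.162 − 128.583) mod 360) = 74.255°.
Offset of +150.645° east of the west edge: ((150.645 − 128.583) mod 360) = 22.062°.
22.062° ≤ 74.255° ⇒ inside.

Yes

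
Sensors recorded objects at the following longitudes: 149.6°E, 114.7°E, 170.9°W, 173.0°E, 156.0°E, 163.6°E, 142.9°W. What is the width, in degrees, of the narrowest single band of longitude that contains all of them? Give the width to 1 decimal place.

Sort the longitudes: -170.9°, -142.9°, +114.7°, +149.6°, +156.0°, +163.6°, +173.0°.
Eastward gaps between consecutive values (wrapping around): 28.0°, 257.6°, 34.9°, 6.4°, 7.6°, 9.4°, 16.1°.
Largest gap = 257.6° ⇒ minimal covering band is its complement: 360° − 257.6° = 102.4°.
Band runs from +114.7° eastward to -142.9°, crossing the antimeridian.

102.4°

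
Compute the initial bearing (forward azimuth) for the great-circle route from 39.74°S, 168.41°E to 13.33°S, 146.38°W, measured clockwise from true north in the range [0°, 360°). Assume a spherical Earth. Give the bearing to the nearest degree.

Δλ = -146.38 − 168.41 = -314.79°; wrapped into (−180°, 180°]: 45.21°.
θ = atan2( sin Δλ · cos φ₂ , cos φ₁ · sin φ₂ − sin φ₁ · cos φ₂ · cos Δλ )
  = atan2(0.69057, 0.26097) = 69.298° → normalised to [0°, 360°): 69.298°.

69°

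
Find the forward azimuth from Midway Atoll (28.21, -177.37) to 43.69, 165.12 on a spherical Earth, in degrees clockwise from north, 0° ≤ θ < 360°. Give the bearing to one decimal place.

322.4°

Δλ = 165.12 − -177.37 = 342.49°; wrapped into (−180°, 180°]: -17.51°.
θ = atan2( sin Δλ · cos φ₂ , cos φ₁ · sin φ₂ − sin φ₁ · cos φ₂ · cos Δλ )
  = atan2(-0.21756, 0.28274) = -37.577° → normalised to [0°, 360°): 322.423°.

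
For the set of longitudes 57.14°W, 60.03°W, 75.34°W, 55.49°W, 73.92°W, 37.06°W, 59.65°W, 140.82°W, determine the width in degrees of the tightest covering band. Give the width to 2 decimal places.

Sort the longitudes: -140.82°, -75.34°, -73.92°, -60.03°, -59.65°, -57.14°, -55.49°, -37.06°.
Eastward gaps between consecutive values (wrapping around): 65.48°, 1.42°, 13.89°, 0.38°, 2.51°, 1.65°, 18.43°, 256.24°.
Largest gap = 256.24° ⇒ minimal covering band is its complement: 360° − 256.24° = 103.76°.
Band runs from -140.82° eastward to -37.06°.

103.76°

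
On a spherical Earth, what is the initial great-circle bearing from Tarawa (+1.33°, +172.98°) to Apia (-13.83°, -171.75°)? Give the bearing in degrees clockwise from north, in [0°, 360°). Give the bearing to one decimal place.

Δλ = -171.75 − 172.98 = -344.73°; wrapped into (−180°, 180°]: 15.27°.
θ = atan2( sin Δλ · cos φ₂ , cos φ₁ · sin φ₂ − sin φ₁ · cos φ₂ · cos Δλ )
  = atan2(0.25573, -0.26072) = 135.553° → normalised to [0°, 360°): 135.553°.

135.6°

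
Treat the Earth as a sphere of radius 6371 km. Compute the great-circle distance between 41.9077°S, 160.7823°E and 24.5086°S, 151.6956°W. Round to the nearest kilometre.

Δλ = -151.6956 − 160.7823 = -312.4779°; wrapped into (−180°, 180°]: 47.5221°.
Δφ = -24.5086 − -41.9077 = 17.3991°.
a = sin²(Δφ/2) + cos φ₁ · cos φ₂ · sin²(Δλ/2) = 0.132814.
c = 2·atan2(√a, √(1−a)) = 0.74605 rad → d = 6371·c ≈ 4753.11 km.

4753 km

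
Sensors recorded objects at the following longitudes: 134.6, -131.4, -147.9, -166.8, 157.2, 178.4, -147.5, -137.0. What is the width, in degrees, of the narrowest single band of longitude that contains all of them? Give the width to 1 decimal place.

Sort the longitudes: -166.8°, -147.9°, -147.5°, -137.0°, -131.4°, +134.6°, +157.2°, +178.4°.
Eastward gaps between consecutive values (wrapping around): 18.9°, 0.4°, 10.5°, 5.6°, 266.0°, 22.6°, 21.2°, 14.8°.
Largest gap = 266.0° ⇒ minimal covering band is its complement: 360° − 266.0° = 94.0°.
Band runs from +134.6° eastward to -131.4°, crossing the antimeridian.

94.0°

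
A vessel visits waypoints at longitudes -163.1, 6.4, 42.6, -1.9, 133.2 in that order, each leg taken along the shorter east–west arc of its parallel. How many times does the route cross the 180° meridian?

Leg 1: -163.1° → +6.4°, shortest Δλ = 169.5° (east) — does not cross 180°.
Leg 2: +6.4° → +42.6°, shortest Δλ = 36.2° (east) — does not cross 180°.
Leg 3: +42.6° → -1.9°, shortest Δλ = -44.5° (west) — does not cross 180°.
Leg 4: -1.9° → +133.2°, shortest Δλ = 135.1° (east) — does not cross 180°.
Total crossings: 0.

0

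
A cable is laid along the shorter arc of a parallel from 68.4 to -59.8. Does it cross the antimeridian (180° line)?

No

Signed shortest Δλ = ((-59.8 − 68.4 + 180) mod 360) − 180 = -128.2°.
Going west by 128.2° from +68.4° reaches -59.8° without touching 180°.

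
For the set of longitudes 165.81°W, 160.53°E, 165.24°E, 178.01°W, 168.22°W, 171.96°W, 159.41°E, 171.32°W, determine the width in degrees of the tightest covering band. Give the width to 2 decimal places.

34.78°

Sort the longitudes: -178.01°, -171.96°, -171.32°, -168.22°, -165.81°, +159.41°, +160.53°, +165.24°.
Eastward gaps between consecutive values (wrapping around): 6.05°, 0.64°, 3.10°, 2.41°, 325.22°, 1.12°, 4.71°, 16.75°.
Largest gap = 325.22° ⇒ minimal covering band is its complement: 360° − 325.22° = 34.78°.
Band runs from +159.41° eastward to -165.81°, crossing the antimeridian.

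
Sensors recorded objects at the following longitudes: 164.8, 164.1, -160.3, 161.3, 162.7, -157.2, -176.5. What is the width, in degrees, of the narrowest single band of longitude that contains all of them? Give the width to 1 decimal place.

Sort the longitudes: -176.5°, -160.3°, -157.2°, +161.3°, +162.7°, +164.1°, +164.8°.
Eastward gaps between consecutive values (wrapping around): 16.2°, 3.1°, 318.5°, 1.4°, 1.4°, 0.7°, 18.7°.
Largest gap = 318.5° ⇒ minimal covering band is its complement: 360° − 318.5° = 41.5°.
Band runs from +161.3° eastward to -157.2°, crossing the antimeridian.

41.5°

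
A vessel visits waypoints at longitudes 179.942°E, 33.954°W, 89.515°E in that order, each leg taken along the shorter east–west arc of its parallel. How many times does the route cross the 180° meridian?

Leg 1: +179.942° → -33.954°, shortest Δλ = 146.104° (east) — crosses 180°.
Leg 2: -33.954° → +89.515°, shortest Δλ = 123.469° (east) — does not cross 180°.
Total crossings: 1.

1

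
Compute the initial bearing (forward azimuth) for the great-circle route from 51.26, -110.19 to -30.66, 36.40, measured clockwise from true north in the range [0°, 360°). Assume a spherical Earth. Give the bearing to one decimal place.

63.0°

Δλ = 36.40 − -110.19 = 146.59°.
θ = atan2( sin Δλ · cos φ₂ , cos φ₁ · sin φ₂ − sin φ₁ · cos φ₂ · cos Δλ )
  = atan2(0.47365, 0.24097) = 63.036° → normalised to [0°, 360°): 63.036°.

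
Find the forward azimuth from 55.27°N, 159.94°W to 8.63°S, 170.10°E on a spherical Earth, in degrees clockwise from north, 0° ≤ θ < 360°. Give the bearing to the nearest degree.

Δλ = 170.10 − -159.94 = 330.04°; wrapped into (−180°, 180°]: -29.96°.
θ = atan2( sin Δλ · cos φ₂ , cos φ₁ · sin φ₂ − sin φ₁ · cos φ₂ · cos Δλ )
  = atan2(-0.49374, -0.78945) = -147.977° → normalised to [0°, 360°): 212.023°.

212°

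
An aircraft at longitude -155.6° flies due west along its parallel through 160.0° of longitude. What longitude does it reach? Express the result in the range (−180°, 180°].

Start at -155.6°; shift −160.0° → -315.6°.
-315.6° lies outside (−180°, 180°]; add 360° → +44.4°.

+44.4°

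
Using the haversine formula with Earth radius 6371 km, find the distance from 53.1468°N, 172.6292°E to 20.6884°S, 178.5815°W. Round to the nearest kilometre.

Δλ = -178.5815 − 172.6292 = -351.2107°; wrapped into (−180°, 180°]: 8.7893°.
Δφ = -20.6884 − 53.1468 = -73.8352°.
a = sin²(Δφ/2) + cos φ₁ · cos φ₂ · sin²(Δλ/2) = 0.364094.
c = 2·atan2(√a, √(1−a)) = 1.29552 rad → d = 6371·c ≈ 8253.76 km.

8254 km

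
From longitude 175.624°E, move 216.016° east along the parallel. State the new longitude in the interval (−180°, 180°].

Start at +175.624°; shift +216.016° → +391.640°.
+391.640° lies outside (−180°, 180°]; subtract 360° → +31.640°.

31.640°E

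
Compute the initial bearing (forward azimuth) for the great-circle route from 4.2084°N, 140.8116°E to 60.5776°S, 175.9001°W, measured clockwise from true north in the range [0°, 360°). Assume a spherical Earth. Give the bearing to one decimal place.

Δλ = -175.9001 − 140.8116 = -316.7117°; wrapped into (−180°, 180°]: 43.2883°.
θ = atan2( sin Δλ · cos φ₂ , cos φ₁ · sin φ₂ − sin φ₁ · cos φ₂ · cos Δλ )
  = atan2(0.33683, -0.89491) = 159.374° → normalised to [0°, 360°): 159.374°.

159.4°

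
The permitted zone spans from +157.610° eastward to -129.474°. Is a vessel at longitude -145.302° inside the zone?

Yes

Band width going east from +157.610° to -129.474°: ((-129.474 − 157.610) mod 360) = 72.916°.
Offset of -145.302° east of the west edge: ((-145.302 − 157.610) mod 360) = 57.088°.
57.088° ≤ 72.916° ⇒ inside.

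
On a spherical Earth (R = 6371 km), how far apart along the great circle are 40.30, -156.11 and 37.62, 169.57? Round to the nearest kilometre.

2964 km

Δλ = 169.57 − -156.11 = 325.68°; wrapped into (−180°, 180°]: -34.32°.
Δφ = 37.62 − 40.30 = -2.68°.
a = sin²(Δφ/2) + cos φ₁ · cos φ₂ · sin²(Δλ/2) = 0.053133.
c = 2·atan2(√a, √(1−a)) = 0.46519 rad → d = 6371·c ≈ 2963.75 km.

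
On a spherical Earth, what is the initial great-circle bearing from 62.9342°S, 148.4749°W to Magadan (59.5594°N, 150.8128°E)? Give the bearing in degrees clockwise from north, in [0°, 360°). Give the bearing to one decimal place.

Δλ = 150.8128 − -148.4749 = 299.2877°; wrapped into (−180°, 180°]: -60.7123°.
θ = atan2( sin Δλ · cos φ₂ , cos φ₁ · sin φ₂ − sin φ₁ · cos φ₂ · cos Δλ )
  = atan2(-0.44188, 0.61300) = -35.786° → normalised to [0°, 360°): 324.214°.

324.2°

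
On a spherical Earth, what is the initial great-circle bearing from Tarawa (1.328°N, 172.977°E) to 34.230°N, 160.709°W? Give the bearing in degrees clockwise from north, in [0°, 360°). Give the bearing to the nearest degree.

34°

Δλ = -160.709 − 172.977 = -333.686°; wrapped into (−180°, 180°]: 26.314°.
θ = atan2( sin Δλ · cos φ₂ , cos φ₁ · sin φ₂ − sin φ₁ · cos φ₂ · cos Δλ )
  = atan2(0.36651, 0.54519) = 33.911° → normalised to [0°, 360°): 33.911°.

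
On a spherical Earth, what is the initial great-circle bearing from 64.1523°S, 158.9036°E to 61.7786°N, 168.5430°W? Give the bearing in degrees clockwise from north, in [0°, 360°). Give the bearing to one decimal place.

Δλ = -168.5430 − 158.9036 = -327.4466°; wrapped into (−180°, 180°]: 32.5534°.
θ = atan2( sin Δλ · cos φ₂ , cos φ₁ · sin φ₂ − sin φ₁ · cos φ₂ · cos Δλ )
  = atan2(0.25445, 0.74286) = 18.908° → normalised to [0°, 360°): 18.908°.

18.9°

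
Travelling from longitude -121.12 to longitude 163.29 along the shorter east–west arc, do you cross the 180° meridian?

Naïve |163.29 − -121.12| = 284.41° > 180°, so the shorter arc goes the other way round — across 180°.
Signed shortest Δλ = ((163.29 − -121.12 + 180) mod 360) − 180 = -75.59°.
Going west by 75.59° from -121.12° passes through 180° before reaching +163.29°.

Yes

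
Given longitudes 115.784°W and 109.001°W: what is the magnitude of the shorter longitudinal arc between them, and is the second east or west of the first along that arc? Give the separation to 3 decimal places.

6.783° east

Raw difference: -109.001 − -115.784 = 6.783°.
Normalise into (−180°, 180°]: 6.783° stays 6.783°.
Positive ⇒ the second point lies to the east; separation 6.783°.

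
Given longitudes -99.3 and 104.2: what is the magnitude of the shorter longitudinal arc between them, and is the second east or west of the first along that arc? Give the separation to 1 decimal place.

156.5° west

Raw difference: 104.2 − -99.3 = 203.5°.
Normalise into (−180°, 180°]: 203.5° − 360° = -156.5°.
Negative ⇒ the second point lies to the west; separation 156.5°.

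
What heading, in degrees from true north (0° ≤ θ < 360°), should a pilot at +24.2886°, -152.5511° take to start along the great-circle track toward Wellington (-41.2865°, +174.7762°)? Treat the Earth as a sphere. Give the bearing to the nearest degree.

205°

Δλ = 174.7762 − -152.5511 = 327.3273°; wrapped into (−180°, 180°]: -32.6727°.
θ = atan2( sin Δλ · cos φ₂ , cos φ₁ · sin φ₂ − sin φ₁ · cos φ₂ · cos Δλ )
  = atan2(-0.40565, -0.86160) = -154.789° → normalised to [0°, 360°): 205.211°.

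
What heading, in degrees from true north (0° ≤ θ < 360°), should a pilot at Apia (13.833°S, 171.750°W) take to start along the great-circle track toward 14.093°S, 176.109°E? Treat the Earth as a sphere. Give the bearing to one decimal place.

Δλ = 176.109 − -171.750 = 347.859°; wrapped into (−180°, 180°]: -12.141°.
θ = atan2( sin Δλ · cos φ₂ , cos φ₁ · sin φ₂ − sin φ₁ · cos φ₂ · cos Δλ )
  = atan2(-0.20399, -0.00972) = -92.729° → normalised to [0°, 360°): 267.271°.

267.3°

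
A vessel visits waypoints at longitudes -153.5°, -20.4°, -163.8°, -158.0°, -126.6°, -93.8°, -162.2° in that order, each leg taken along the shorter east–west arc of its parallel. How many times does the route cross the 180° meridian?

Leg 1: -153.5° → -20.4°, shortest Δλ = 133.1° (east) — does not cross 180°.
Leg 2: -20.4° → -163.8°, shortest Δλ = -143.4° (west) — does not cross 180°.
Leg 3: -163.8° → -158.0°, shortest Δλ = 5.8° (east) — does not cross 180°.
Leg 4: -158.0° → -126.6°, shortest Δλ = 31.4° (east) — does not cross 180°.
Leg 5: -126.6° → -93.8°, shortest Δλ = 32.8° (east) — does not cross 180°.
Leg 6: -93.8° → -162.2°, shortest Δλ = -68.4° (west) — does not cross 180°.
Total crossings: 0.

0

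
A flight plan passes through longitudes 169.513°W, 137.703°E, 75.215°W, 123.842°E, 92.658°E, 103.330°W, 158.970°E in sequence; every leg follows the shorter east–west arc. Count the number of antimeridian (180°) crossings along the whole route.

Leg 1: -169.513° → +137.703°, shortest Δλ = -52.784° (west) — crosses 180°.
Leg 2: +137.703° → -75.215°, shortest Δλ = 147.082° (east) — crosses 180°.
Leg 3: -75.215° → +123.842°, shortest Δλ = -160.943° (west) — crosses 180°.
Leg 4: +123.842° → +92.658°, shortest Δλ = -31.184° (west) — does not cross 180°.
Leg 5: +92.658° → -103.330°, shortest Δλ = 164.012° (east) — crosses 180°.
Leg 6: -103.330° → +158.970°, shortest Δλ = -97.7° (west) — crosses 180°.
Total crossings: 5.

5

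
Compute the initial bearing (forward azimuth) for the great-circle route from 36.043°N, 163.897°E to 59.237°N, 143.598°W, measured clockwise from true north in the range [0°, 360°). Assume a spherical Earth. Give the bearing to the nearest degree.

38°

Δλ = -143.598 − 163.897 = -307.495°; wrapped into (−180°, 180°]: 52.505°.
θ = atan2( sin Δλ · cos φ₂ , cos φ₁ · sin φ₂ − sin φ₁ · cos φ₂ · cos Δλ )
  = atan2(0.40582, 0.51161) = 38.422° → normalised to [0°, 360°): 38.422°.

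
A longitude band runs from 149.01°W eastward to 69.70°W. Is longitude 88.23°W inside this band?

Yes

Band width going east from -149.01° to -69.70°: ((-69.70 − -149.01) mod 360) = 79.31°.
Offset of -88.23° east of the west edge: ((-88.23 − -149.01) mod 360) = 60.78°.
60.78° ≤ 79.31° ⇒ inside.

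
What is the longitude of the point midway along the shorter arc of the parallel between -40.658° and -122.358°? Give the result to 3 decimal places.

-81.508°

Signed shortest Δλ from -40.658° to -122.358° is -81.700°.
Midpoint longitude = -40.658° + (-81.700°)/2 = -40.658° − 40.850° = -81.508°.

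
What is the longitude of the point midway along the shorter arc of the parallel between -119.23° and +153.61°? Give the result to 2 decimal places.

-162.81°

Signed shortest Δλ from -119.23° to +153.61° is -87.16°.
Midpoint longitude = -119.23° + (-87.16°)/2 = -119.23° − 43.58° = -162.81°.
(The naïve average (-119.23 + +153.61)/2 = 17.19° is on the wrong side of the globe.)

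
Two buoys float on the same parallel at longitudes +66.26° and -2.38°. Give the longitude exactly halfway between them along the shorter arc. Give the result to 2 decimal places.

Signed shortest Δλ from +66.26° to -2.38° is -68.64°.
Midpoint longitude = +66.26° + (-68.64°)/2 = +66.26° − 34.32° = +31.94°.

+31.94°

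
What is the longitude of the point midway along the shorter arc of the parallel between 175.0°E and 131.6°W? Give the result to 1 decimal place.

158.3°W

Signed shortest Δλ from +175.0° to -131.6° is +53.4°.
Midpoint longitude = +175.0° + (+53.4°)/2 = +175.0° + 26.7° = +201.7°.
Normalise into (−180°, 180°]: -158.3°.
(The naïve average (+175.0 + -131.6)/2 = 21.7° is on the wrong side of the globe.)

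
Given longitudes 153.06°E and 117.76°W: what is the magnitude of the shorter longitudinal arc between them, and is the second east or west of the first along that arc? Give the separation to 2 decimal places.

Raw difference: -117.76 − 153.06 = -270.82°.
Normalise into (−180°, 180°]: -270.82° + 360° = 89.18°.
Positive ⇒ the second point lies to the east; separation 89.18°.

89.18° east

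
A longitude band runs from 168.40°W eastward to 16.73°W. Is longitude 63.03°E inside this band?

Band width going east from -168.40° to -16.73°: ((-16.73 − -168.40) mod 360) = 151.67°.
Offset of +63.03° east of the west edge: ((63.03 − -168.40) mod 360) = 231.43°.
231.43° > 151.67° ⇒ outside.

No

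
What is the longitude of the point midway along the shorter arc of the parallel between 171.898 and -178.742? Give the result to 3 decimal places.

+176.578°

Signed shortest Δλ from +171.898° to -178.742° is +9.360°.
Midpoint longitude = +171.898° + (+9.360°)/2 = +171.898° + 4.680° = +176.578°.
(The naïve average (+171.898 + -178.742)/2 = -3.422° is on the wrong side of the globe.)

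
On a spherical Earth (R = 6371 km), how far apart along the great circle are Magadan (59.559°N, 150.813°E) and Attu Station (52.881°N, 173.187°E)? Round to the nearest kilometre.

1559 km

Δλ = 173.187 − 150.813 = 22.374°.
Δφ = 52.881 − 59.559 = -6.678°.
a = sin²(Δφ/2) + cos φ₁ · cos φ₂ · sin²(Δλ/2) = 0.014901.
c = 2·atan2(√a, √(1−a)) = 0.24475 rad → d = 6371·c ≈ 1559.30 km.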